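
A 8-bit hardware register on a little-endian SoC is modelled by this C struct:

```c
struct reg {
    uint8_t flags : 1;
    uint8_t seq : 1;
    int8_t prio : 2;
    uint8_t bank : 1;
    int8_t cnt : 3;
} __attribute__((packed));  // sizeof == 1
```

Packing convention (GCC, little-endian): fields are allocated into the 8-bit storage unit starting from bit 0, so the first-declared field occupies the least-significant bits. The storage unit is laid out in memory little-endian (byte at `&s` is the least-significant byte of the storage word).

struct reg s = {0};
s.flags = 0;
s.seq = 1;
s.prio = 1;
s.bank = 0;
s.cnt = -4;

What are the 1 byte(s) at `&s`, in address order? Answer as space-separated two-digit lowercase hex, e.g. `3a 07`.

flags:1 = 0 → 0x0 << 0 → word 0x00
seq:1 = 1 → 0x1 << 1 → word 0x02
prio:2 = 1 → 0x1 << 2 → word 0x06
bank:1 = 0 → 0x0 << 4 → word 0x06
cnt:3 = -4 → 0x4 << 5 → word 0x86
word = 0x86 → little-endian bytes:
  [0]=0x86

86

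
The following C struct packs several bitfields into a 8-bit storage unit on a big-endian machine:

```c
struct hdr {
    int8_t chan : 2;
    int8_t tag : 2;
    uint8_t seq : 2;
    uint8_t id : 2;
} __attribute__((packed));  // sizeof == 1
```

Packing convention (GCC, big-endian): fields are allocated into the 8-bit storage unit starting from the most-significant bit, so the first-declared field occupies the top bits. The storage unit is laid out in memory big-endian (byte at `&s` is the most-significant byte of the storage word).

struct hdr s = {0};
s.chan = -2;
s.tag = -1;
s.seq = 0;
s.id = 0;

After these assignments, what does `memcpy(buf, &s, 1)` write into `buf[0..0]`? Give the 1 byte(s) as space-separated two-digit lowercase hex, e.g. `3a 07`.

[6+:2] chan=-2 & 0x3 = 0x2; word=0x80
[4+:2] tag=-1 & 0x3 = 0x3; word=0xb0
[2+:2] seq=0 & 0x3 = 0x0; word=0xb0
[0+:2] id=0 & 0x3 = 0x0; word=0xb0
word = 0xb0 → big-endian bytes:
  [0]=0xb0

b0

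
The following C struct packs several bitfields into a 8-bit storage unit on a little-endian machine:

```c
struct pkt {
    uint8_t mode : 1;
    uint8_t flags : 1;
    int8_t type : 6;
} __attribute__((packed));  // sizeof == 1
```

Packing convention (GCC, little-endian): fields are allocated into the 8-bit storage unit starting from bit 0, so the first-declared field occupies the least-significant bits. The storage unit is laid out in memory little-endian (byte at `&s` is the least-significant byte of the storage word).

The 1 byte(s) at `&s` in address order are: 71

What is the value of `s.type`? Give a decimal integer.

28

[0]=0x71 (little-endian) → word 0x71
mode [0+:1] = (word>>0) & 0x1 = 1
flags [1+:1] = (word>>1) & 0x1 = 0
type [2+:6] = (word>>2) & 0x3f = 28  ←
type signed 6b, MSB=0: value = 28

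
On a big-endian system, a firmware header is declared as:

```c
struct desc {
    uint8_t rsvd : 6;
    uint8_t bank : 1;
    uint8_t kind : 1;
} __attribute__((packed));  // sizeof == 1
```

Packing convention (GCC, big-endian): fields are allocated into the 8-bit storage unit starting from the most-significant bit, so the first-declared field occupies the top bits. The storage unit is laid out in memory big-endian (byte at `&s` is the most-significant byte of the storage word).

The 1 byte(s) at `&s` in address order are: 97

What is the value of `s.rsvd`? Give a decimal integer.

[0]=0x97 (big-endian) → word 0x97
rsvd:6 @ bit 2 → (0x97>>2)&0x3f = 0x25  ←
bank:1 @ bit 1 → (0x97>>1)&0x1 = 0x1
kind:1 @ bit 0 → (0x97>>0)&0x1 = 0x1

37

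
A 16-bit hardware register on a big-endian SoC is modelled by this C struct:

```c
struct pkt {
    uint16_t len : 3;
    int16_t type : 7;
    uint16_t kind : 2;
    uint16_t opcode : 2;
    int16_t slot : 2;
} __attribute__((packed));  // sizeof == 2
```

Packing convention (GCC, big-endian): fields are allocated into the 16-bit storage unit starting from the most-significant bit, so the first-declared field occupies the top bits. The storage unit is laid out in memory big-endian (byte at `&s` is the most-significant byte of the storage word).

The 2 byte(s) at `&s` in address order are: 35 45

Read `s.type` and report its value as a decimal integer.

-43

[0]=0x35 [1]=0x45 (big-endian) → word 0x3545
len:3 @ bit 13 → (0x3545>>13)&0x7 = 0x1
type:7 @ bit 6 → (0x3545>>6)&0x7f = 0x55  ←
kind:2 @ bit 4 → (0x3545>>4)&0x3 = 0x0
opcode:2 @ bit 2 → (0x3545>>2)&0x3 = 0x1
slot:2 @ bit 0 → (0x3545>>0)&0x3 = 0x1
type signed 7b, MSB=1: 85 - 128 = -43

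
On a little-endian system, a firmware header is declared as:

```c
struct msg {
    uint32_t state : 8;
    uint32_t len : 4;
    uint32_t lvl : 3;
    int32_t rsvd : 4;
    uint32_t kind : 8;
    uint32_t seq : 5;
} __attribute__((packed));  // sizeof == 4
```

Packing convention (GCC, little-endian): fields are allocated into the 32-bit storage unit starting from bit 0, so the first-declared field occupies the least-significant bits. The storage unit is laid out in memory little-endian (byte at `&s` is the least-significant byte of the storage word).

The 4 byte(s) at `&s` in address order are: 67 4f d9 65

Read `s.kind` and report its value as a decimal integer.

187

[0]=0x67 [1]=0x4f [2]=0xd9 [3]=0x65 (little-endian) → word 0x65d94f67
state:8 @ bit 0 → (0x65d94f67>>0)&0xff = 0x67
len:4 @ bit 8 → (0x65d94f67>>8)&0xf = 0xf
lvl:3 @ bit 12 → (0x65d94f67>>12)&0x7 = 0x4
rsvd:4 @ bit 15 → (0x65d94f67>>15)&0xf = 0x2
kind:8 @ bit 19 → (0x65d94f67>>19)&0xff = 0xbb  ←
seq:5 @ bit 27 → (0x65d94f67>>27)&0x1f = 0xc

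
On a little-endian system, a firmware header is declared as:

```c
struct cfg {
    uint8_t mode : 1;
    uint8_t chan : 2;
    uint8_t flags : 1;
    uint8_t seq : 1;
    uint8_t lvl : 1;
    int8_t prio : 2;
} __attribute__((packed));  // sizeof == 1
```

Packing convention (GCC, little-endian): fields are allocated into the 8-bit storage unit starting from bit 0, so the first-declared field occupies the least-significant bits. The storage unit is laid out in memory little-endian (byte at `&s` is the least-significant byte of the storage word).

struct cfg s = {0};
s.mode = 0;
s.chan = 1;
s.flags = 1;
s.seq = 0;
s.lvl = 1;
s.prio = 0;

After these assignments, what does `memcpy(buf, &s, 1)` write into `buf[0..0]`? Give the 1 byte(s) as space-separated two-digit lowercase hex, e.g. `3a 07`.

mode:1 = 0 → 0x0 << 0 → word 0x00
chan:2 = 1 → 0x1 << 1 → word 0x02
flags:1 = 1 → 0x1 << 3 → word 0x0a
seq:1 = 0 → 0x0 << 4 → word 0x0a
lvl:1 = 1 → 0x1 << 5 → word 0x2a
prio:2 = 0 → 0x0 << 6 → word 0x2a
word = 0x2a → little-endian bytes:
  [0]=0x2a

2a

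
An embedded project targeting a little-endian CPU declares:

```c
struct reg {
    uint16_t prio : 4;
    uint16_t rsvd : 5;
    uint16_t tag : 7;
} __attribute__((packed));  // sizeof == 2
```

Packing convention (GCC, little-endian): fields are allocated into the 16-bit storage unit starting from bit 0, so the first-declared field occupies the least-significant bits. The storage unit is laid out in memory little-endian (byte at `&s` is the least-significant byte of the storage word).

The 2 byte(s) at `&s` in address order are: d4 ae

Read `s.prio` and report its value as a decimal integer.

[0]=0xd4 [1]=0xae (little-endian) → word 0xaed4
prio:4 @ bit 0 → (0xaed4>>0)&0xf = 0x4  ←
rsvd:5 @ bit 4 → (0xaed4>>4)&0x1f = 0xd
tag:7 @ bit 9 → (0xaed4>>9)&0x7f = 0x57

4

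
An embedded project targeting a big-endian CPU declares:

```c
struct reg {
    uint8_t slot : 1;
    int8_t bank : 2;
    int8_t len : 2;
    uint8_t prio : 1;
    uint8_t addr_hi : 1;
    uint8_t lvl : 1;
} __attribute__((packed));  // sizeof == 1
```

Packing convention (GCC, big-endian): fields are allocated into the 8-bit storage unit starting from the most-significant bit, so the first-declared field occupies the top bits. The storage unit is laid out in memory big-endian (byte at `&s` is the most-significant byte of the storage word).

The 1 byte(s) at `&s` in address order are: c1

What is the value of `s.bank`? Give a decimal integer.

[0]=0xc1 (big-endian) → word 0xc1
slot:1 @ bit 7 → (0xc1>>7)&0x1 = 0x1
bank:2 @ bit 5 → (0xc1>>5)&0x3 = 0x2  ←
len:2 @ bit 3 → (0xc1>>3)&0x3 = 0x0
prio:1 @ bit 2 → (0xc1>>2)&0x1 = 0x0
addr_hi:1 @ bit 1 → (0xc1>>1)&0x1 = 0x0
lvl:1 @ bit 0 → (0xc1>>0)&0x1 = 0x1
bank signed 2b, MSB=1: 2 - 4 = -2

-2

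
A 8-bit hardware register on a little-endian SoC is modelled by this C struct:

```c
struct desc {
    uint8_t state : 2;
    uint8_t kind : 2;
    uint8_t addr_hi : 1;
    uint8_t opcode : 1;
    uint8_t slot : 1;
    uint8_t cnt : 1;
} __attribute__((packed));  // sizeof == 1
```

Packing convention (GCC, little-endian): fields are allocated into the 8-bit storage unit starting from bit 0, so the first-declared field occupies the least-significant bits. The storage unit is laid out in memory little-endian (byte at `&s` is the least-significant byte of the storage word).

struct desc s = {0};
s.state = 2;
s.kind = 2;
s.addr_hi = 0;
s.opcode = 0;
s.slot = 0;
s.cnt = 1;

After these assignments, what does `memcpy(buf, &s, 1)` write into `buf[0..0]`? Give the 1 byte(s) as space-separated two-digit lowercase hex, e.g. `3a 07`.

state:2 = 2 → 0x2 << 0 → word 0x02
kind:2 = 2 → 0x2 << 2 → word 0x0a
addr_hi:1 = 0 → 0x0 << 4 → word 0x0a
opcode:1 = 0 → 0x0 << 5 → word 0x0a
slot:1 = 0 → 0x0 << 6 → word 0x0a
cnt:1 = 1 → 0x1 << 7 → word 0x8a
word = 0x8a → little-endian bytes:
  [0]=0x8a

8a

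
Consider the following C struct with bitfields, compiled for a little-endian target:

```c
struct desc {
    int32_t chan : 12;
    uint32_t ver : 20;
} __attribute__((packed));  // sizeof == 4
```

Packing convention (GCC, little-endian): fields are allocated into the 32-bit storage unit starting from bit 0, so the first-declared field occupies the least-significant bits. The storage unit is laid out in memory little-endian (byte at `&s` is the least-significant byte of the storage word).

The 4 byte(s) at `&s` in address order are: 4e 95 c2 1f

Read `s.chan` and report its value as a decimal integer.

1358

[0]=0x4e [1]=0x95 [2]=0xc2 [3]=0x1f (little-endian) → word 0x1fc2954e
chan:12 @ bit 0 → (0x1fc2954e>>0)&0xfff = 0x54e  ←
ver:20 @ bit 12 → (0x1fc2954e>>12)&0xfffff = 0x1fc29
chan signed 12b, MSB=0: value = 1358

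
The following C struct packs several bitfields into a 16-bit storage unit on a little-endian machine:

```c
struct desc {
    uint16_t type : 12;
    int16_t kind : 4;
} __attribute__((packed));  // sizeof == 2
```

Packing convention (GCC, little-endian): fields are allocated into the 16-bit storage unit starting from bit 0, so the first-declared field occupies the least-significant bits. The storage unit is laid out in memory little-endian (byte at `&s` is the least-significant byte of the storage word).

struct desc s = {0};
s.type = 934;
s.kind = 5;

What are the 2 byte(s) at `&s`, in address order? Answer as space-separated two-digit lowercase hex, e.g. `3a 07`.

type (12b) val=934 bits=0x3a6 at bit 0: 0x03a6
kind (4b) val=5 bits=0x5 at bit 12: 0x53a6
word = 0x53a6 → little-endian bytes:
  [0]=0xa6  [1]=0x53

a6 53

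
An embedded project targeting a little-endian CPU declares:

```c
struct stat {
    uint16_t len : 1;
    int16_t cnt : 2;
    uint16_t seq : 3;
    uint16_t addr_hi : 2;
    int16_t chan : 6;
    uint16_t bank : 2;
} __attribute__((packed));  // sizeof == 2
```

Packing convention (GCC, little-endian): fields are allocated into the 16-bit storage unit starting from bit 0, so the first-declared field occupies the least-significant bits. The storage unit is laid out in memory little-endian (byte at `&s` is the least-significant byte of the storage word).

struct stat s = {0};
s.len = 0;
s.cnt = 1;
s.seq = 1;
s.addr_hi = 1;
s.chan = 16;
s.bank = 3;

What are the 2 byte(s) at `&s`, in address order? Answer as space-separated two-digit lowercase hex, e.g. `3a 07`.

4a d0

[0+:1] len=0 & 0x1 = 0x0; word=0x0000
[1+:2] cnt=1 & 0x3 = 0x1; word=0x0002
[3+:3] seq=1 & 0x7 = 0x1; word=0x000a
[6+:2] addr_hi=1 & 0x3 = 0x1; word=0x004a
[8+:6] chan=16 & 0x3f = 0x10; word=0x104a
[14+:2] bank=3 & 0x3 = 0x3; word=0xd04a
word = 0xd04a → little-endian bytes:
  [0]=0x4a  [1]=0xd0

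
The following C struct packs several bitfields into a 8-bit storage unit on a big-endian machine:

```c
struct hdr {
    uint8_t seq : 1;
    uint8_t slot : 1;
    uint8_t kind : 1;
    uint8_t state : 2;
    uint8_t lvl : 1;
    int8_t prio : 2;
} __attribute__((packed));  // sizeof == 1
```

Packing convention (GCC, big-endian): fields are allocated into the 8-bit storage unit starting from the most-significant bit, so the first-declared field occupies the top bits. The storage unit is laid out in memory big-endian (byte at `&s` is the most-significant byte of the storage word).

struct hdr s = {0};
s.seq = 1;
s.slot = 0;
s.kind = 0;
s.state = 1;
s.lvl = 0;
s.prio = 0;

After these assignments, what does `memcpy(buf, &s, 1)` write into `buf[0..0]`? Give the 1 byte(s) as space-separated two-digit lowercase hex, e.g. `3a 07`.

[7+:1] seq=1 & 0x1 = 0x1; word=0x80
[6+:1] slot=0 & 0x1 = 0x0; word=0x80
[5+:1] kind=0 & 0x1 = 0x0; word=0x80
[3+:2] state=1 & 0x3 = 0x1; word=0x88
[2+:1] lvl=0 & 0x1 = 0x0; word=0x88
[0+:2] prio=0 & 0x3 = 0x0; word=0x88
word = 0x88 → big-endian bytes:
  [0]=0x88

88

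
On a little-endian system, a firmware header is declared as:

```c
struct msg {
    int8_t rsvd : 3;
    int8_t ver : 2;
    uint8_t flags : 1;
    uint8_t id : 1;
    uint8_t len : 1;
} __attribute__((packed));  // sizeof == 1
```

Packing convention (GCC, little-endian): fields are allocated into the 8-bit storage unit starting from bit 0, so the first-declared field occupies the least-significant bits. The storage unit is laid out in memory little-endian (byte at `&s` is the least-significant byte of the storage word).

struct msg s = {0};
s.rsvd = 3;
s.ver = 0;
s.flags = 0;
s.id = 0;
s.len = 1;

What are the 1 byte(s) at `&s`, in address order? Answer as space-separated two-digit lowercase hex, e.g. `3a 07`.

rsvd:3 = 3 → 0x3 << 0 → word 0x03
ver:2 = 0 → 0x0 << 3 → word 0x03
flags:1 = 0 → 0x0 << 5 → word 0x03
id:1 = 0 → 0x0 << 6 → word 0x03
len:1 = 1 → 0x1 << 7 → word 0x83
word = 0x83 → little-endian bytes:
  [0]=0x83

83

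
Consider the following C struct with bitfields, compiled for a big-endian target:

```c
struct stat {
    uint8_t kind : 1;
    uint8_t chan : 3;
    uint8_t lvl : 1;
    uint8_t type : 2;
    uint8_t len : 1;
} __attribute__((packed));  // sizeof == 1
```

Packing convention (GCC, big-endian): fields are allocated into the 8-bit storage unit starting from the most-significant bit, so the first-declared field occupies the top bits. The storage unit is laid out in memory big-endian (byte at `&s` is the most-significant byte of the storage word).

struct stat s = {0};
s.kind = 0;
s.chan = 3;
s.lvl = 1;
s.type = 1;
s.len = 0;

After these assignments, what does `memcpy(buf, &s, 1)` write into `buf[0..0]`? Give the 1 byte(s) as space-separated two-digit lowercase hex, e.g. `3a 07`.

3a

kind:1 = 0 → 0x0 << 7 → word 0x00
chan:3 = 3 → 0x3 << 4 → word 0x30
lvl:1 = 1 → 0x1 << 3 → word 0x38
type:2 = 1 → 0x1 << 1 → word 0x3a
len:1 = 0 → 0x0 << 0 → word 0x3a
word = 0x3a → big-endian bytes:
  [0]=0x3a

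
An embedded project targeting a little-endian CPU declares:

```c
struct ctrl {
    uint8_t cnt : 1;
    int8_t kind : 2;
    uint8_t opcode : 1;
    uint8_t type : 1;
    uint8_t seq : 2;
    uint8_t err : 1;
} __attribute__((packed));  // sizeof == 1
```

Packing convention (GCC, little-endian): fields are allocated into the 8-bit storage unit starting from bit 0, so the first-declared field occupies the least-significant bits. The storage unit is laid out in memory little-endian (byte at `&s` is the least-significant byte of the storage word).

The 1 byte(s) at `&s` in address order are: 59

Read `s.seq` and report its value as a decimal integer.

2

[0]=0x59 (little-endian) → word 0x59
cnt:1 @ bit 0 → (0x59>>0)&0x1 = 0x1
kind:2 @ bit 1 → (0x59>>1)&0x3 = 0x0
opcode:1 @ bit 3 → (0x59>>3)&0x1 = 0x1
type:1 @ bit 4 → (0x59>>4)&0x1 = 0x1
seq:2 @ bit 5 → (0x59>>5)&0x3 = 0x2  ←
err:1 @ bit 7 → (0x59>>7)&0x1 = 0x0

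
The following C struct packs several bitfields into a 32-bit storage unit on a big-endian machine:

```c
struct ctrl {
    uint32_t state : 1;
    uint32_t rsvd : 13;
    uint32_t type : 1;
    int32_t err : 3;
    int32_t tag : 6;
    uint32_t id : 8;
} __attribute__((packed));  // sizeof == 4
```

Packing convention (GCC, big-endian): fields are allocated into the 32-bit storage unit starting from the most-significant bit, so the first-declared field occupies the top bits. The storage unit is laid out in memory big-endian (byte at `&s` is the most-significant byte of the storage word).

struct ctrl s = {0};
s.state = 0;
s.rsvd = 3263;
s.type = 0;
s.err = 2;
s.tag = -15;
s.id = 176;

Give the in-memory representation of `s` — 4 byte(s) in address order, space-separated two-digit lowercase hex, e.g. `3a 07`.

32 fc b1 b0

state (1b) val=0 bits=0x0 at bit 31: 0x00000000
rsvd (13b) val=3263 bits=0xcbf at bit 18: 0x32fc0000
type (1b) val=0 bits=0x0 at bit 17: 0x32fc0000
err (3b) val=2 bits=0x2 at bit 14: 0x32fc8000
tag (6b) val=-15 bits=0x31 at bit 8: 0x32fcb100
id (8b) val=176 bits=0xb0 at bit 0: 0x32fcb1b0
word = 0x32fcb1b0 → big-endian bytes:
  [0]=0x32  [1]=0xfc  [2]=0xb1  [3]=0xb0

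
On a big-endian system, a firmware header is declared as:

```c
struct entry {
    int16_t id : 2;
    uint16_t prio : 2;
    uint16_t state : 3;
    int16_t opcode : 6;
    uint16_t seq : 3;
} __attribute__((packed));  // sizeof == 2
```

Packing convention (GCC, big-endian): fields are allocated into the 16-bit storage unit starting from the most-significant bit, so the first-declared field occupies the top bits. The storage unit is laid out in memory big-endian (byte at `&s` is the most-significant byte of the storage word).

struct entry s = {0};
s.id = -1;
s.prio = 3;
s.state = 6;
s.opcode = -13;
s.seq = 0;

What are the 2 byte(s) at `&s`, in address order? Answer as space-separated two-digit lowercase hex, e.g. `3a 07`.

id:2 = -1 → 0x3 << 14 → word 0xc000
prio:2 = 3 → 0x3 << 12 → word 0xf000
state:3 = 6 → 0x6 << 9 → word 0xfc00
opcode:6 = -13 → 0x33 << 3 → word 0xfd98
seq:3 = 0 → 0x0 << 0 → word 0xfd98
word = 0xfd98 → big-endian bytes:
  [0]=0xfd  [1]=0x98

fd 98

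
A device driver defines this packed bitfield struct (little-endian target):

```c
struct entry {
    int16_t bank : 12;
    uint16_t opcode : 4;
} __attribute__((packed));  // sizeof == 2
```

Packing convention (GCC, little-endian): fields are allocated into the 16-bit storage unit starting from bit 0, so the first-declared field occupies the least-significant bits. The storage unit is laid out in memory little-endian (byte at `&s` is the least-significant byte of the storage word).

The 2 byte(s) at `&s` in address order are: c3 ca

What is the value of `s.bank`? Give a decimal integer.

[0]=0xc3 [1]=0xca (little-endian) → word 0xcac3
bank:12 @ bit 0 → (0xcac3>>0)&0xfff = 0xac3  ←
opcode:4 @ bit 12 → (0xcac3>>12)&0xf = 0xc
bank signed 12b, MSB=1: 2755 - 4096 = -1341

-1341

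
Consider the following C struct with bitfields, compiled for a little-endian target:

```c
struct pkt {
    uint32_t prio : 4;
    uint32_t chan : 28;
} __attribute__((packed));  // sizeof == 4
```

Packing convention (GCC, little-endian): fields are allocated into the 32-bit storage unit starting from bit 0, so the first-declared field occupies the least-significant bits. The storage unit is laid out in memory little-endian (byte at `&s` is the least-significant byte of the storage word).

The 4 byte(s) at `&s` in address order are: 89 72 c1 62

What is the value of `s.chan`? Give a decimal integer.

[0]=0x89 [1]=0x72 [2]=0xc1 [3]=0x62 (little-endian) → word 0x62c17289
prio [0+:4] = (word>>0) & 0xf = 9
chan [4+:28] = (word>>4) & 0xfffffff = 103552808  ←

103552808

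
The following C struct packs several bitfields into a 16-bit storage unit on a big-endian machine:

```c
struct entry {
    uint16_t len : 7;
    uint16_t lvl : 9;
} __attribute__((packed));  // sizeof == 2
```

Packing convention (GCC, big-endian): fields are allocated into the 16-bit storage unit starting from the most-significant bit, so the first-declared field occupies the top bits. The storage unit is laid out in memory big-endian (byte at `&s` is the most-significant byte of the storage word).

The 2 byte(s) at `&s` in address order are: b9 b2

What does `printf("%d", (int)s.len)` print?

92

[0]=0xb9 [1]=0xb2 (big-endian) → word 0xb9b2
len [9+:7] = (word>>9) & 0x7f = 92  ←
lvl [0+:9] = (word>>0) & 0x1ff = 434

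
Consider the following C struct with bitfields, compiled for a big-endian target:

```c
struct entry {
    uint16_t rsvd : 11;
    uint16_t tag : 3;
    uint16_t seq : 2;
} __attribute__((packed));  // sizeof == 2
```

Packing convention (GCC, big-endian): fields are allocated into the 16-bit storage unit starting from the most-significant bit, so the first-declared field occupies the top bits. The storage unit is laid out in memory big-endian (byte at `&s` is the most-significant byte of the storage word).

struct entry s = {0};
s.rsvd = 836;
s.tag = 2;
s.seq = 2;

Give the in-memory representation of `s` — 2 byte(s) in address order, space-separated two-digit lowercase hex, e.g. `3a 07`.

[5+:11] rsvd=836 & 0x7ff = 0x344; word=0x6880
[2+:3] tag=2 & 0x7 = 0x2; word=0x6888
[0+:2] seq=2 & 0x3 = 0x2; word=0x688a
word = 0x688a → big-endian bytes:
  [0]=0x68  [1]=0x8a

68 8a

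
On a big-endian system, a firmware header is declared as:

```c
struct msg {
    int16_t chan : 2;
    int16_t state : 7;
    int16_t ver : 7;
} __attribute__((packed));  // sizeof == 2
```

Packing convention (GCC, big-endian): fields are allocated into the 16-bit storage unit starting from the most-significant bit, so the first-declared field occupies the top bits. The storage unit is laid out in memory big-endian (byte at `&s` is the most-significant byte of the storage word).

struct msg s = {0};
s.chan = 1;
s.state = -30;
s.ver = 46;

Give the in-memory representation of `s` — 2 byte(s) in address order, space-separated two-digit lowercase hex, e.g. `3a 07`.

71 2e

chan (2b) val=1 bits=0x1 at bit 14: 0x4000
state (7b) val=-30 bits=0x62 at bit 7: 0x7100
ver (7b) val=46 bits=0x2e at bit 0: 0x712e
word = 0x712e → big-endian bytes:
  [0]=0x71  [1]=0x2e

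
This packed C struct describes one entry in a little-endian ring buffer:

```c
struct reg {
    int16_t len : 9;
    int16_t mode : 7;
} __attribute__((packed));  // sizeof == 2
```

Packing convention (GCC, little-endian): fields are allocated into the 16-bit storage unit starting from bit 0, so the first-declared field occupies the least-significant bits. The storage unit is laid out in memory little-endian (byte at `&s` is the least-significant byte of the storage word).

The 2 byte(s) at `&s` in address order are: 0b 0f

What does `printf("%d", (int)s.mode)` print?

[0]=0x0b [1]=0x0f (little-endian) → word 0x0f0b
len [0+:9] = (word>>0) & 0x1ff = 267
mode [9+:7] = (word>>9) & 0x7f = 7  ←
mode signed 7b, MSB=0: value = 7

7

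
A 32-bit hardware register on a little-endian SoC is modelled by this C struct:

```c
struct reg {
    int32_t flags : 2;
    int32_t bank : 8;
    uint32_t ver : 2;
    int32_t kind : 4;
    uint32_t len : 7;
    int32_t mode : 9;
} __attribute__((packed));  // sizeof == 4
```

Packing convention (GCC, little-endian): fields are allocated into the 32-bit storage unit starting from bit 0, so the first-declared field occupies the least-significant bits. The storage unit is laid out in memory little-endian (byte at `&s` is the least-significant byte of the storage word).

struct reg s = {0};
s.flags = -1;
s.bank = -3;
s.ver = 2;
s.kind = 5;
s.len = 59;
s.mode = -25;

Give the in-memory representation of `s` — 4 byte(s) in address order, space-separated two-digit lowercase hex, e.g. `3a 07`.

flags (2b) val=-1 bits=0x3 at bit 0: 0x00000003
bank (8b) val=-3 bits=0xfd at bit 2: 0x000003f7
ver (2b) val=2 bits=0x2 at bit 10: 0x00000bf7
kind (4b) val=5 bits=0x5 at bit 12: 0x00005bf7
len (7b) val=59 bits=0x3b at bit 16: 0x003b5bf7
mode (9b) val=-25 bits=0x1e7 at bit 23: 0xf3bb5bf7
word = 0xf3bb5bf7 → little-endian bytes:
  [0]=0xf7  [1]=0x5b  [2]=0xbb  [3]=0xf3

f7 5b bb f3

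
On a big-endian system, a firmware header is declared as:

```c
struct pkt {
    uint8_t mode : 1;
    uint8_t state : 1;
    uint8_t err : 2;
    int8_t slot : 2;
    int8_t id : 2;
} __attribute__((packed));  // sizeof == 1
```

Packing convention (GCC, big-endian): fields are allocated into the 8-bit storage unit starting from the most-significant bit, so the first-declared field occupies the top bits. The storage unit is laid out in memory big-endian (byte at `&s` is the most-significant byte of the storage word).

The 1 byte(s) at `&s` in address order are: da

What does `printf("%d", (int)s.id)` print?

-2

[0]=0xda (big-endian) → word 0xda
mode:1 @ bit 7 → (0xda>>7)&0x1 = 0x1
state:1 @ bit 6 → (0xda>>6)&0x1 = 0x1
err:2 @ bit 4 → (0xda>>4)&0x3 = 0x1
slot:2 @ bit 2 → (0xda>>2)&0x3 = 0x2
id:2 @ bit 0 → (0xda>>0)&0x3 = 0x2  ←
id signed 2b, MSB=1: 2 - 4 = -2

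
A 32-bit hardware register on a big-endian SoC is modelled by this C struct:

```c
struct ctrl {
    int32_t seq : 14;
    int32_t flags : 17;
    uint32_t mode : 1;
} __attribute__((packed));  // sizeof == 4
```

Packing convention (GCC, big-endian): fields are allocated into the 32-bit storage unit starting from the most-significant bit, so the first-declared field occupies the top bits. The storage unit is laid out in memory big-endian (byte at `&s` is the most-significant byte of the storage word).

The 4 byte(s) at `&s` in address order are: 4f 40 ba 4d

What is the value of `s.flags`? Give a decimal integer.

[0]=0x4f [1]=0x40 [2]=0xba [3]=0x4d (big-endian) → word 0x4f40ba4d
seq [18+:14] = (word>>18) & 0x3fff = 5072
flags [1+:17] = (word>>1) & 0x1ffff = 23846  ←
mode [0+:1] = (word>>0) & 0x1 = 1
flags signed 17b, MSB=0: value = 23846

23846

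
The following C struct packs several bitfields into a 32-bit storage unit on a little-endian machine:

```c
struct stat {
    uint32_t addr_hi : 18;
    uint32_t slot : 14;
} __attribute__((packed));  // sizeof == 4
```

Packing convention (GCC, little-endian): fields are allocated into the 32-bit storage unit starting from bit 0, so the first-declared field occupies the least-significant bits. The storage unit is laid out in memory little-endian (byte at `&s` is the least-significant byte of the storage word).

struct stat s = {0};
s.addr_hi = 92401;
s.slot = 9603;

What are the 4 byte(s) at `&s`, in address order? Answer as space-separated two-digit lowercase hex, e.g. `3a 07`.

[0+:18] addr_hi=92401 & 0x3ffff = 0x168f1; word=0x000168f1
[18+:14] slot=9603 & 0x3fff = 0x2583; word=0x960d68f1
word = 0x960d68f1 → little-endian bytes:
  [0]=0xf1  [1]=0x68  [2]=0x0d  [3]=0x96

f1 68 0d 96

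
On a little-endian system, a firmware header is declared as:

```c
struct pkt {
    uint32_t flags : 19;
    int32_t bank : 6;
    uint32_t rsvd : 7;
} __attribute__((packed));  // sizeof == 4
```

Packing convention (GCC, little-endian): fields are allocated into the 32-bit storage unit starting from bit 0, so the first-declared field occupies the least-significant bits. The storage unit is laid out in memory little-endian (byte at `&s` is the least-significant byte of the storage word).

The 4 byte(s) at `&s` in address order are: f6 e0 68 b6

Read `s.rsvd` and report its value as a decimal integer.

91

[0]=0xf6 [1]=0xe0 [2]=0x68 [3]=0xb6 (little-endian) → word 0xb668e0f6
flags [0+:19] = (word>>0) & 0x7ffff = 57590
bank [19+:6] = (word>>19) & 0x3f = 13
rsvd [25+:7] = (word>>25) & 0x7f = 91  ←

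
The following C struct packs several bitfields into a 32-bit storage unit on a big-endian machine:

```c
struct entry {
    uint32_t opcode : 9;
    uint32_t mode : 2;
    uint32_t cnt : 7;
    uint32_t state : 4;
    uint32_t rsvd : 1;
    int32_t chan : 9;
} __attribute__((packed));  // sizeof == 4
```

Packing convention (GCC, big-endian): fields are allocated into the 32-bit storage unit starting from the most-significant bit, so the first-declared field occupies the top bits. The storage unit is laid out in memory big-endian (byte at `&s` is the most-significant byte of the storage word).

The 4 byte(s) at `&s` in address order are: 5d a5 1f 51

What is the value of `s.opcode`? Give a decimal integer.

187

[0]=0x5d [1]=0xa5 [2]=0x1f [3]=0x51 (big-endian) → word 0x5da51f51
opcode:9 @ bit 23 → (0x5da51f51>>23)&0x1ff = 0xbb  ←
mode:2 @ bit 21 → (0x5da51f51>>21)&0x3 = 0x1
cnt:7 @ bit 14 → (0x5da51f51>>14)&0x7f = 0x14
state:4 @ bit 10 → (0x5da51f51>>10)&0xf = 0x7
rsvd:1 @ bit 9 → (0x5da51f51>>9)&0x1 = 0x1
chan:9 @ bit 0 → (0x5da51f51>>0)&0x1ff = 0x151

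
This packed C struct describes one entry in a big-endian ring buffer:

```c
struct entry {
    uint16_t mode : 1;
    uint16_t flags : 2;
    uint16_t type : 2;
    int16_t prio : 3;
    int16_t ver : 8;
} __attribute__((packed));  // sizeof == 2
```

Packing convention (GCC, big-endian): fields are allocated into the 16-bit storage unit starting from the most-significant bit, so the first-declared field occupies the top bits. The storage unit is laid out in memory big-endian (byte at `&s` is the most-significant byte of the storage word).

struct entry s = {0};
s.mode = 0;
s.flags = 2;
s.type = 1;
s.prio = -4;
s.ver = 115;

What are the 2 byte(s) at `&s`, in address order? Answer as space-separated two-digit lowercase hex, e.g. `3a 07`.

4c 73

mode (1b) val=0 bits=0x0 at bit 15: 0x0000
flags (2b) val=2 bits=0x2 at bit 13: 0x4000
type (2b) val=1 bits=0x1 at bit 11: 0x4800
prio (3b) val=-4 bits=0x4 at bit 8: 0x4c00
ver (8b) val=115 bits=0x73 at bit 0: 0x4c73
word = 0x4c73 → big-endian bytes:
  [0]=0x4c  [1]=0x73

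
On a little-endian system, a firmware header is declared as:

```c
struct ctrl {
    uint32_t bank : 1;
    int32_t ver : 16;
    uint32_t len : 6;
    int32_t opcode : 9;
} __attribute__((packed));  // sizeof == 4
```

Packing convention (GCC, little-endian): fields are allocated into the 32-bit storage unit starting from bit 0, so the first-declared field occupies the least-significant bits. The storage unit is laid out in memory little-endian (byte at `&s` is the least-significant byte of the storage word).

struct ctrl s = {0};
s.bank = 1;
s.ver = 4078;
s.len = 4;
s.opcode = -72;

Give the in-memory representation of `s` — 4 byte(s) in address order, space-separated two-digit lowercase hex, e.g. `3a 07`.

dd 1f 08 dc

bank:1 = 1 → 0x1 << 0 → word 0x00000001
ver:16 = 4078 → 0xfee << 1 → word 0x00001fdd
len:6 = 4 → 0x4 << 17 → word 0x00081fdd
opcode:9 = -72 → 0x1b8 << 23 → word 0xdc081fdd
word = 0xdc081fdd → little-endian bytes:
  [0]=0xdd  [1]=0x1f  [2]=0x08  [3]=0xdc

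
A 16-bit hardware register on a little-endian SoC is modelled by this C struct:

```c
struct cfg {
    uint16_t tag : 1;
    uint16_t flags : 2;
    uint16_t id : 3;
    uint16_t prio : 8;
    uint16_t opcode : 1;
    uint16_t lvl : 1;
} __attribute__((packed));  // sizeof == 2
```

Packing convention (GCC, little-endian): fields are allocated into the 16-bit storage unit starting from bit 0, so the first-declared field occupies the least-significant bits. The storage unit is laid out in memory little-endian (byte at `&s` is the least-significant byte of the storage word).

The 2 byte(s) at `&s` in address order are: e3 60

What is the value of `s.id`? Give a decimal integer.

4

[0]=0xe3 [1]=0x60 (little-endian) → word 0x60e3
tag [0+:1] = (word>>0) & 0x1 = 1
flags [1+:2] = (word>>1) & 0x3 = 1
id [3+:3] = (word>>3) & 0x7 = 4  ←
prio [6+:8] = (word>>6) & 0xff = 131
opcode [14+:1] = (word>>14) & 0x1 = 1
lvl [15+:1] = (word>>15) & 0x1 = 0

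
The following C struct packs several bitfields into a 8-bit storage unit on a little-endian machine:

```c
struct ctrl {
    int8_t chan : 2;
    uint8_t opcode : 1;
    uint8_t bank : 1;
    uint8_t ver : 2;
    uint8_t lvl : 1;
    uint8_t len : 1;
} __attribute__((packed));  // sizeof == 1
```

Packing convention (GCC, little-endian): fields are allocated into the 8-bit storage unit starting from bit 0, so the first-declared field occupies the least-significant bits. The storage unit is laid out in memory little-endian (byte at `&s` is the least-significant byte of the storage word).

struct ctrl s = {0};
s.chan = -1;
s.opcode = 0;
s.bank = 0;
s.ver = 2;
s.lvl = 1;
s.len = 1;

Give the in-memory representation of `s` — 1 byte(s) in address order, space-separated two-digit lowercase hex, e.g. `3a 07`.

chan:2 = -1 → 0x3 << 0 → word 0x03
opcode:1 = 0 → 0x0 << 2 → word 0x03
bank:1 = 0 → 0x0 << 3 → word 0x03
ver:2 = 2 → 0x2 << 4 → word 0x23
lvl:1 = 1 → 0x1 << 6 → word 0x63
len:1 = 1 → 0x1 << 7 → word 0xe3
word = 0xe3 → little-endian bytes:
  [0]=0xe3

e3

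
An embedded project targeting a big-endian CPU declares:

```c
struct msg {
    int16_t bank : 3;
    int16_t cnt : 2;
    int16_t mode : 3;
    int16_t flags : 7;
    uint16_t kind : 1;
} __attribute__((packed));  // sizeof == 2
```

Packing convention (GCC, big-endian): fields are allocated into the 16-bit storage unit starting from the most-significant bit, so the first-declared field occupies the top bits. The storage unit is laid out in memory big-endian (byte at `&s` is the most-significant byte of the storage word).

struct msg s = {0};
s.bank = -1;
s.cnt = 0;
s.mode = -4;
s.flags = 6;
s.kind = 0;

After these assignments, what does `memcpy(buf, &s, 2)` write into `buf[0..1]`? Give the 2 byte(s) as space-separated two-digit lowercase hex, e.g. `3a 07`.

e4 0c

bank (3b) val=-1 bits=0x7 at bit 13: 0xe000
cnt (2b) val=0 bits=0x0 at bit 11: 0xe000
mode (3b) val=-4 bits=0x4 at bit 8: 0xe400
flags (7b) val=6 bits=0x6 at bit 1: 0xe40c
kind (1b) val=0 bits=0x0 at bit 0: 0xe40c
word = 0xe40c → big-endian bytes:
  [0]=0xe4  [1]=0x0c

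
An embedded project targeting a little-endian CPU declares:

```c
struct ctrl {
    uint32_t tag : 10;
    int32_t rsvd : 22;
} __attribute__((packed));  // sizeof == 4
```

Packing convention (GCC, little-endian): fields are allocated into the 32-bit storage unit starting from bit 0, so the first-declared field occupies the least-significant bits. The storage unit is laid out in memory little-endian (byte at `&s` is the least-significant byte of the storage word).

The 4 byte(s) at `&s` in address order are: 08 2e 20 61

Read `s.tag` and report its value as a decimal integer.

520

[0]=0x08 [1]=0x2e [2]=0x20 [3]=0x61 (little-endian) → word 0x61202e08
tag:10 @ bit 0 → (0x61202e08>>0)&0x3ff = 0x208  ←
rsvd:22 @ bit 10 → (0x61202e08>>10)&0x3fffff = 0x18480b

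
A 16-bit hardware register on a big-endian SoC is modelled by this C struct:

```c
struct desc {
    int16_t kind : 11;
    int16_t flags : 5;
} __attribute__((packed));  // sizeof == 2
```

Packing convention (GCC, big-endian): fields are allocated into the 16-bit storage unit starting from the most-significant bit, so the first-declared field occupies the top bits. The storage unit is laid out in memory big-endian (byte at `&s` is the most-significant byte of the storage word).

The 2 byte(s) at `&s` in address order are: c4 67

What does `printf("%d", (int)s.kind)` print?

[0]=0xc4 [1]=0x67 (big-endian) → word 0xc467
kind:11 @ bit 5 → (0xc467>>5)&0x7ff = 0x623  ←
flags:5 @ bit 0 → (0xc467>>0)&0x1f = 0x7
kind signed 11b, MSB=1: 1571 - 2048 = -477

-477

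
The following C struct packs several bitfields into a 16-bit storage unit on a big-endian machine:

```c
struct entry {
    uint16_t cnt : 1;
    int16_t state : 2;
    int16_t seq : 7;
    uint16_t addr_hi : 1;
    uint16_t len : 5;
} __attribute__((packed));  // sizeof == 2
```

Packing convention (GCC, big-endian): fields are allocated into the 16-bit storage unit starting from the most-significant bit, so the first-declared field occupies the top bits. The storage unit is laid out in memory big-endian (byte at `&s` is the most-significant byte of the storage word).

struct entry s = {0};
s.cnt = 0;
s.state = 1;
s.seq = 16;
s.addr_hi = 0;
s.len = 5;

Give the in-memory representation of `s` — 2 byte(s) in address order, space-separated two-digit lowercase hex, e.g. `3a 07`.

[15+:1] cnt=0 & 0x1 = 0x0; word=0x0000
[13+:2] state=1 & 0x3 = 0x1; word=0x2000
[6+:7] seq=16 & 0x7f = 0x10; word=0x2400
[5+:1] addr_hi=0 & 0x1 = 0x0; word=0x2400
[0+:5] len=5 & 0x1f = 0x5; word=0x2405
word = 0x2405 → big-endian bytes:
  [0]=0x24  [1]=0x05

24 05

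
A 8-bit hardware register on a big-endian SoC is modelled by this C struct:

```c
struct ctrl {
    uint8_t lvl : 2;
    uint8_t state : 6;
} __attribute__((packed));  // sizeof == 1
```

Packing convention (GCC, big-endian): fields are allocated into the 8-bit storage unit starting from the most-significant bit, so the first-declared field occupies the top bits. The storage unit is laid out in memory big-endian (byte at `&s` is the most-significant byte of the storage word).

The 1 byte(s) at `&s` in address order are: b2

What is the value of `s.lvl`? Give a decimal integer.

2

[0]=0xb2 (big-endian) → word 0xb2
lvl [6+:2] = (word>>6) & 0x3 = 2  ←
state [0+:6] = (word>>0) & 0x3f = 50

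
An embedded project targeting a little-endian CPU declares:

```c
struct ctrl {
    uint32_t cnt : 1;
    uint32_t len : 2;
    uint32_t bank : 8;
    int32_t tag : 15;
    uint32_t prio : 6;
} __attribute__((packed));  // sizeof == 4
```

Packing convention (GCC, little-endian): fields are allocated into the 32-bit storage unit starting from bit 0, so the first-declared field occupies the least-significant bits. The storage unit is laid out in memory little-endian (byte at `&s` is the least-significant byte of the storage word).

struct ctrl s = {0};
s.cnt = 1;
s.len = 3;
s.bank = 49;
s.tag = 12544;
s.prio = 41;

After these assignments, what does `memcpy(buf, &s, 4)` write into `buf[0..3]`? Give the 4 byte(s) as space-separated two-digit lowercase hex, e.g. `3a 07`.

8f 01 88 a5

cnt:1 = 1 → 0x1 << 0 → word 0x00000001
len:2 = 3 → 0x3 << 1 → word 0x00000007
bank:8 = 49 → 0x31 << 3 → word 0x0000018f
tag:15 = 12544 → 0x3100 << 11 → word 0x0188018f
prio:6 = 41 → 0x29 << 26 → word 0xa588018f
word = 0xa588018f → little-endian bytes:
  [0]=0x8f  [1]=0x01  [2]=0x88  [3]=0xa5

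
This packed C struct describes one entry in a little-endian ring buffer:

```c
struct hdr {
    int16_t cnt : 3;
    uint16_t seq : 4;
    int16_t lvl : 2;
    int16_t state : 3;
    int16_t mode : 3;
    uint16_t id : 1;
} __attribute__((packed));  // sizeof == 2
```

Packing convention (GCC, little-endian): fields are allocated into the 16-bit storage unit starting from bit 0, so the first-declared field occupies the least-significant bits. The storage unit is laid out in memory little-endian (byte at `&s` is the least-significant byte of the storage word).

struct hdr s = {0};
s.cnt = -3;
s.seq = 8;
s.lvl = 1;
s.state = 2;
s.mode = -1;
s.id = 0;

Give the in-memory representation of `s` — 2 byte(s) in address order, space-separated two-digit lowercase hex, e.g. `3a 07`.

cnt:3 = -3 → 0x5 << 0 → word 0x0005
seq:4 = 8 → 0x8 << 3 → word 0x0045
lvl:2 = 1 → 0x1 << 7 → word 0x00c5
state:3 = 2 → 0x2 << 9 → word 0x04c5
mode:3 = -1 → 0x7 << 12 → word 0x74c5
id:1 = 0 → 0x0 << 15 → word 0x74c5
word = 0x74c5 → little-endian bytes:
  [0]=0xc5  [1]=0x74

c5 74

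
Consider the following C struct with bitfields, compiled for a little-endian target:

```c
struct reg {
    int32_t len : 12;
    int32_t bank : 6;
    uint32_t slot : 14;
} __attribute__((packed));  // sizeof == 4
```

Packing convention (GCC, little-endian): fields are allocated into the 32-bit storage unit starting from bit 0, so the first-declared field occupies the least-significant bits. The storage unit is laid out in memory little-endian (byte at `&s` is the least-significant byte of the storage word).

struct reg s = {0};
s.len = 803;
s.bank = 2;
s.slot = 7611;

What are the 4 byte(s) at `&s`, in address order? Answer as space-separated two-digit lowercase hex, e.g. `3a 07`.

23 23 ec 76

len (12b) val=803 bits=0x323 at bit 0: 0x00000323
bank (6b) val=2 bits=0x2 at bit 12: 0x00002323
slot (14b) val=7611 bits=0x1dbb at bit 18: 0x76ec2323
word = 0x76ec2323 → little-endian bytes:
  [0]=0x23  [1]=0x23  [2]=0xec  [3]=0x76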